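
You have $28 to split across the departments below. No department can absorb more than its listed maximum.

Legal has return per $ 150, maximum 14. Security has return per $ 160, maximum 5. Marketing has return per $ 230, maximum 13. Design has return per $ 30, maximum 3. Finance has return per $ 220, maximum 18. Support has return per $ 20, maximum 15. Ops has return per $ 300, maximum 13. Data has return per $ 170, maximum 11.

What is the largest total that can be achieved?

Highest return per $ first: Ops 300 > Marketing 230 > Finance 220 > Data 170 > Security 160 > Legal 150 > Design 30 > Support 20.
Ops: +13 to 13 (cap) — 15 left.
Marketing takes 13 to reach its cap of 13 — 2 left.
Finance: +2 (room for 18) → 2. Pool exhausted.
Total = 230×13 + 220×2 + 300×13 = 7330.

7330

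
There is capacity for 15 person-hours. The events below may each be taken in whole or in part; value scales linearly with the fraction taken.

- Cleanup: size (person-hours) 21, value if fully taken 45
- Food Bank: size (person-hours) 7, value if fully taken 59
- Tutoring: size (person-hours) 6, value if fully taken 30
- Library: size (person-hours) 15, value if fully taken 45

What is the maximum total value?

95

Rank by value-to-size ratio: Food Bank 59/7≈8.43, Tutoring 30/6≈5, Library 45/15≈3, Cleanup 45/21≈2.14.
Food Bank: take in full, 7 person-hours for value 59 → 8 left.
Take all of Tutoring (6 person-hours, value 30) → 2 person-hours left.
Fill the last 2 person-hours with part of Library: 2/15 of it earns 6.
Total value = 95.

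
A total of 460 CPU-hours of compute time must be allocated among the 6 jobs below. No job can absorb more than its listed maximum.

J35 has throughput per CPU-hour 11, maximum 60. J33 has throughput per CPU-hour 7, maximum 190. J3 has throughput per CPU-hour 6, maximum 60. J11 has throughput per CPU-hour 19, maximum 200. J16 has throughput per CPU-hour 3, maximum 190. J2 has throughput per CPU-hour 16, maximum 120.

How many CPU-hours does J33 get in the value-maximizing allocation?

Rank by throughput per CPU-hour: J11 19 > J2 16 > J35 11 > J33 7 > J3 6 > J16 3.
Give J11 200 to hit its cap of 200 → 260 left.
Give J2 120 to hit its cap of 120 → 140 left.
J35: +60 to 60 (cap) → 80 left.
Only 80 left; J33 takes them to reach 80.

80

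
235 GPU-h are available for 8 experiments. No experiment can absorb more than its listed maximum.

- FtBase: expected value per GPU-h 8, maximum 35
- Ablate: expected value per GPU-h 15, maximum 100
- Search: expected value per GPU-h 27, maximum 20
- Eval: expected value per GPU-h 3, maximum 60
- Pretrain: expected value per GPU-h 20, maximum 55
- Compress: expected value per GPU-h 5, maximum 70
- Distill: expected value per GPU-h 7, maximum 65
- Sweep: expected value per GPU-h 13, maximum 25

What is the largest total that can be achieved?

Order the experiments by expected value per GPU-h: Search 27 > Pretrain 20 > Ablate 15 > Sweep 13 > FtBase 8 > Distill 7 > Compress 5 > Eval 3.
Search: +20 to 20 (cap) — 215 left.
Pretrain: +55 to 55 (cap) — 160 left.
Give Ablate 100 to hit its cap of 100 — 60 left.
Give Sweep 25 to hit its cap of 25 — 35 left.
Give FtBase 35 to hit its cap of 35 — 0 left.
Total = 8×35 + 15×100 + 27×20 + 20×55 + 13×25 = 3745.

3745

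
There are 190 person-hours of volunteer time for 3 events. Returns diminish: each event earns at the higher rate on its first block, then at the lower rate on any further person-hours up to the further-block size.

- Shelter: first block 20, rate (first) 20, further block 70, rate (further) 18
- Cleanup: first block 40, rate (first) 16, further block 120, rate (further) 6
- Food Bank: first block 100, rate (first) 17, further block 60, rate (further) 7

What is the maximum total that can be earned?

3360

Treat each block as its own option and order by rate: Shelter/T1 20 > Shelter/T2 18 > Food Bank/T1 17 > Cleanup/T1 16 > Food Bank/T2 7 > Cleanup/T2 6.
Shelter T1 at 20: fill all 20 → 170 left.
Fill Shelter T2 block (70 at 18) → 100 left.
Fill Food Bank T1 block (100 at 17) → 0 left.
Total = 20×20 + 18×70 + 17×100 = 3360.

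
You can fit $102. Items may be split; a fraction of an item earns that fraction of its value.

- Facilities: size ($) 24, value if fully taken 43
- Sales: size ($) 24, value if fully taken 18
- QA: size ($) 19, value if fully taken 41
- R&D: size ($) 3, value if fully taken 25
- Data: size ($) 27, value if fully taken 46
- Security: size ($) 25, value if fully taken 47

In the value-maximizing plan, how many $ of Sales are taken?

Best value per unit of size first: R&D 25/3≈8.33, QA 41/19≈2.16, Security 47/25≈1.88, Facilities 43/24≈1.79, Data 46/27≈1.7, Sales 18/24≈0.75.
R&D: take in full, 3 $ for value 25 → 99 left.
Take all of QA (19 $, value 41) → 80 $ left.
All 25 $ of Security fit (value 47) → 55 remain.
All 24 $ of Facilities fit (value 43) → 31 remain.
All 27 $ of Data fit (value 46) → 4 remain.
Fill the last 4 $ with part of Sales: 4/24 of it earns 3.

4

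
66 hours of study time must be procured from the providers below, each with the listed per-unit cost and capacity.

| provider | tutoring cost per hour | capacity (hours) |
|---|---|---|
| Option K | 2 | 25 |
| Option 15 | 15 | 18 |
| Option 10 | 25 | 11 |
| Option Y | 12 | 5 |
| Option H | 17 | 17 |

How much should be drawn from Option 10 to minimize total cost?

1

Cheapest first:
Option K (2): use full 25 → 41 hours to go.
Option Y at 12: take all 5 hours → 36 still needed.
Option 15 (15): use full 18 → 18 hours to go.
Take 17 from Option H at 17 → need 1 more.
Option 10 (25): take the remaining 1 → done.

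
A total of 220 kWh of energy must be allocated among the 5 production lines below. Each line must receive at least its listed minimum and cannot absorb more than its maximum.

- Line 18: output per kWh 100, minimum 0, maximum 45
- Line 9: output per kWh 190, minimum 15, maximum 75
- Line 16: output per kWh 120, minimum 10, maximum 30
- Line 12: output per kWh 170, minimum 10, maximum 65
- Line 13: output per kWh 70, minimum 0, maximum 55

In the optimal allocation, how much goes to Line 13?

Meeting every minimum uses 0+15+10+10+0 = 35 kWh, leaving 185.
Highest output per kWh first: Line 9 190 > Line 12 170 > Line 16 120 > Line 18 100 > Line 13 70.
Line 9 takes 60 more to reach its cap of 75 → 125 left.
Line 12 takes 55 more to reach its cap of 65 → 70 left.
Line 16: +20 to 30 (cap) → 50 left.
Line 18 takes 45 more to reach its cap of 45 → 5 left.
Line 13 has room for 55 more but only 5 remain, so it gets 5.

5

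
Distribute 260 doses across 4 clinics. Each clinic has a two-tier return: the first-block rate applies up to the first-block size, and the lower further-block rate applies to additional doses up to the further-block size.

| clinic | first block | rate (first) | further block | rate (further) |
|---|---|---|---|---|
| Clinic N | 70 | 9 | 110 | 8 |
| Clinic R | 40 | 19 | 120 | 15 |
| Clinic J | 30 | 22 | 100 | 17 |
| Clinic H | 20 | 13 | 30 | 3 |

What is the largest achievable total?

4470

Order all 8 blocks by rate: Clinic J/first 22 > Clinic R/first 19 > Clinic J/second 17 > Clinic R/second 15 > Clinic H/first 13 > Clinic N/first 9 > Clinic N/second 8 > Clinic H/second 3.
Clinic J/first (22): +30 — 230 left.
Clinic R/first (19): +40 — 190 left.
Clinic J/second (17): +100 — 90 left.
Clinic R/second: +90 of 120 at 15; pool empty.
Total = 22×30 + 19×40 + 17×100 + 15×90 = 4470.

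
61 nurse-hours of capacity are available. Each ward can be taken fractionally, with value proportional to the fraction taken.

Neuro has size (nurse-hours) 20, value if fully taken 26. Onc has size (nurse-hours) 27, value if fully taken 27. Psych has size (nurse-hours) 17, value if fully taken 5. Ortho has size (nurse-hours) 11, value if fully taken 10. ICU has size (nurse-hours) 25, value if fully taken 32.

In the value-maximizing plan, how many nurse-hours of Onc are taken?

Rank by value-to-size ratio: Neuro 26/20≈1.3, ICU 32/25≈1.28, Onc 27/27≈1, Ortho 10/11≈0.909, Psych 5/17≈0.294.
Take all of Neuro (20 nurse-hours, value 26) — 41 nurse-hours left.
All 25 nurse-hours of ICU fit (value 32) — 16 remain.
Only 16 nurse-hours remain; take 16/27 of Onc for value 27×16/27 = 16.

16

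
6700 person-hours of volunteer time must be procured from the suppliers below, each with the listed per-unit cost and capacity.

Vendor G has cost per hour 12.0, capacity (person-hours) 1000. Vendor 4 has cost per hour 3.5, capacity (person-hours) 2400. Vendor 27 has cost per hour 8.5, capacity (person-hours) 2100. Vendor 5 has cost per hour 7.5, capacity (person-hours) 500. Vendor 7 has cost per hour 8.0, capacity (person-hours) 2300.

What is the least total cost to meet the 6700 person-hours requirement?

43300

Use suppliers in increasing cost order.
Vendor 4 at 3.5: take all 2400 person-hours — 4300 still needed.
Vendor 5 at 7.5: take all 500 person-hours — 3800 still needed.
Vendor 7 at 8.0: take all 2300 person-hours — 1500 still needed.
Take 1500 from Vendor 27 at 8.5 to finish.
Vendor G: unused.
Cost = 2400×3.5 + 500×7.5 + 2300×8.0 + 1500×8.5 = 43300.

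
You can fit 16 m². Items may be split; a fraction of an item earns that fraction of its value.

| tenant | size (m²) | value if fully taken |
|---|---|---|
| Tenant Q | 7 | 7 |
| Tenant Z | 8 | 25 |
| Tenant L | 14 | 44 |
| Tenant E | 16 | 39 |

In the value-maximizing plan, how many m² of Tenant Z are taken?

2

Rank by value-to-size ratio: Tenant L 44/14≈3.14, Tenant Z 25/8≈3.12, Tenant E 39/16≈2.44, Tenant Q 7/7≈1.
All 14 m² of Tenant L fit (value 44) → 2 remain.
Fill the last 2 m² with part of Tenant Z: 2/8 of it earns 6.25.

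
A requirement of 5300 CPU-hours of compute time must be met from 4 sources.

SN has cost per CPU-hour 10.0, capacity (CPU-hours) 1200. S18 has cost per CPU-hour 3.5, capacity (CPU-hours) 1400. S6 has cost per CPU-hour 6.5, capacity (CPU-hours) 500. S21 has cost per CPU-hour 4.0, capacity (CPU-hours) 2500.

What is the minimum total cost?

Use sources in increasing cost order.
S18 (3.5): use full 1400 — 3900 CPU-hours to go.
S21 (4.0): use full 2500 — 1400 CPU-hours to go.
S6 at 6.5: take all 500 CPU-hours — 900 still needed.
SN at 10.0: take 900 of its 1200 — requirement met.
Cost = 1400×3.5 + 2500×4.0 + 500×6.5 + 900×10.0 = 27150.

27150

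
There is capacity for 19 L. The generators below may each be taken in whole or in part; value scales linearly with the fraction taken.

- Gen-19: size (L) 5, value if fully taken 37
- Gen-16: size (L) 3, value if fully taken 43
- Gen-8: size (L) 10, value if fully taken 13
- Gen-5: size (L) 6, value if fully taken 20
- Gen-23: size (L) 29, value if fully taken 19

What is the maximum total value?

106.5

Best value per unit of size first: Gen-16 43/3≈14.3, Gen-19 37/5≈7.4, Gen-5 20/6≈3.33, Gen-8 13/10≈1.3, Gen-23 19/29≈0.655.
All 3 L of Gen-16 fit (value 43) — 16 remain.
Gen-19: take in full, 5 L for value 37 — 11 left.
Gen-5: take in full, 6 L for value 20 — 5 left.
5 L left: a 5/10 share of Gen-8 gives 13×5/10 = 6.5.
Total value = 106.5.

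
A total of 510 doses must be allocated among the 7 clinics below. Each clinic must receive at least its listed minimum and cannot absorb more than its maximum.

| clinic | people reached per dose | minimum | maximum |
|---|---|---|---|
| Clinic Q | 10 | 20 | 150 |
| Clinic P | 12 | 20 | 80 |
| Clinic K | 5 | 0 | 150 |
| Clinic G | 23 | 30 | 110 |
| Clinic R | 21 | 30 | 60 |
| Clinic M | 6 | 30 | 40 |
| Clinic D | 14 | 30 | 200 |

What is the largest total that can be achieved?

Meeting every minimum uses 20+20+0+30+30+30+30 = 160 doses, leaving 350.
Highest people reached per dose first: Clinic G 23 > Clinic R 21 > Clinic D 14 > Clinic P 12 > Clinic Q 10 > Clinic M 6 > Clinic K 5.
Clinic G takes 80 more to reach its cap of 110 — 270 left.
Clinic R: +30 to 60 (cap) — 240 left.
Clinic D takes 170 more to reach its cap of 200 — 70 left.
Clinic P takes 60 more to reach its cap of 80 — 10 left.
Clinic Q: +10 (room for 130) → 30. Pool exhausted.
Total = 10×30 + 12×80 + 23×110 + 21×60 + 6×30 + 14×200 = 8030.

8030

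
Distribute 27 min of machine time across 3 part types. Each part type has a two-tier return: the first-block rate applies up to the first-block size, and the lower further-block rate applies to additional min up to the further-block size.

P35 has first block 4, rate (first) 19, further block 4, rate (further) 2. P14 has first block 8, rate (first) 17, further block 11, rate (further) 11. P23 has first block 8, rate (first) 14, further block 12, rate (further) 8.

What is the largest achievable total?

401

Treat each block as its own option and order by rate: P35/first 19 > P14/first 17 > P23/first 14 > P14/second 11 > P23/second 8 > P35/second 2.
P35 first at 19: fill all 4 — 23 left.
Fill P14 first block (8 at 17) — 15 left.
P23 first at 14: fill all 8 — 7 left.
P14/second: +7 of 11 at 11; pool empty.
Total = 19×4 + 17×8 + 14×8 + 11×7 = 401.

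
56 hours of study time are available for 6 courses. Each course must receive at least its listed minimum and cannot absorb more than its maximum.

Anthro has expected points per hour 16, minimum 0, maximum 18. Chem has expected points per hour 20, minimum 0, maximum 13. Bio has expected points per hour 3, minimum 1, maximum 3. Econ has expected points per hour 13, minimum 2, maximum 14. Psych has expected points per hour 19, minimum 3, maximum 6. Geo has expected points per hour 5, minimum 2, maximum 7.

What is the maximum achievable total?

867

Meeting every minimum uses 0+0+1+2+3+2 = 8 hours, leaving 48.
Highest expected points per hour first: Chem 20 > Psych 19 > Anthro 16 > Econ 13 > Geo 5 > Bio 3.
Give Chem 13 more to hit its cap of 13 ; 35 left.
Psych: +3 to 6 (cap) ; 32 left.
Give Anthro 18 more to hit its cap of 18 ; 14 left.
Econ: +12 to 14 (cap) ; 2 left.
Only 2 left; Geo takes them to reach 4.
Total = 16×18 + 20×13 + 3×1 + 13×14 + 19×6 + 5×4 = 867.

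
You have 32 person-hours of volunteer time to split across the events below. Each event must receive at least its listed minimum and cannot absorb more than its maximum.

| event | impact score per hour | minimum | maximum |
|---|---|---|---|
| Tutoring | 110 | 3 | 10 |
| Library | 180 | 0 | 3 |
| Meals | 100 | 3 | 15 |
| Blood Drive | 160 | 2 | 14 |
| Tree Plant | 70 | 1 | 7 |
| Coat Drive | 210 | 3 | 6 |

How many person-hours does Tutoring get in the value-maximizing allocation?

5

Meeting every minimum uses 3+0+3+2+1+3 = 12 person-hours, leaving 20.
Rank by impact score per hour: Coat Drive 210 > Library 180 > Blood Drive 160 > Tutoring 110 > Meals 100 > Tree Plant 70.
Coat Drive: +3 to 6 (cap) ; 17 left.
Give Library 3 more to hit its cap of 3 ; 14 left.
Give Blood Drive 12 more to hit its cap of 14 ; 2 left.
Tutoring: +2 (room for 7) → 5. Pool exhausted.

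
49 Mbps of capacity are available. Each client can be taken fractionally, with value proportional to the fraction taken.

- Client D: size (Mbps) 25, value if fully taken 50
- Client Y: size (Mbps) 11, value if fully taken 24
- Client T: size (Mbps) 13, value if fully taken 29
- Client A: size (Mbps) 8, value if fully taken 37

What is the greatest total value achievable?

Sort by value density: Client A 37/8≈4.62, Client T 29/13≈2.23, Client Y 24/11≈2.18, Client D 50/25≈2.
Client A: take in full, 8 Mbps for value 37 ; 41 left.
All 13 Mbps of Client T fit (value 29) ; 28 remain.
Client Y: take in full, 11 Mbps for value 24 ; 17 left.
Fill the last 17 Mbps with part of Client D: 17/25 of it earns 34.
Total value = 124.

124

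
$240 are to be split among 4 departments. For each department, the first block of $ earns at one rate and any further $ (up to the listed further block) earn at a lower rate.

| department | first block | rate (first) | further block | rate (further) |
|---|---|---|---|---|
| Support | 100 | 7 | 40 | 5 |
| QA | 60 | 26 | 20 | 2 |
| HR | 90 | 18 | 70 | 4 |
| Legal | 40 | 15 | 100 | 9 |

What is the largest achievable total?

4230

Rank every tier by rate: QA/first 26 > HR/first 18 > Legal/first 15 > Legal/second 9 > Support/first 7 > Support/second 5 > HR/second 4 > QA/second 2.
QA first at 26: fill all 60 → 180 left.
HR first at 18: fill all 90 → 90 left.
Legal/first (15): +40 → 50 left.
50 remain; put them into Legal second at 9.
Total = 26×60 + 18×90 + 15×40 + 9×50 = 4230.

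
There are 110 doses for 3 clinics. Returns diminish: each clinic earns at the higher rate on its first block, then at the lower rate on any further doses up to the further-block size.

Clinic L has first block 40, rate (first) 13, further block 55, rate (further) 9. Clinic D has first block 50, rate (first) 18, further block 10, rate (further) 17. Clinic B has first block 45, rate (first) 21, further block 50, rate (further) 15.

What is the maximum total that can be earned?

Order all 6 blocks by rate: Clinic B/first 21 > Clinic D/first 18 > Clinic D/second 17 > Clinic B/second 15 > Clinic L/first 13 > Clinic L/second 9.
Clinic B/first (21): +45 — 65 left.
Clinic D/first (18): +50 — 15 left.
Fill Clinic D second block (10 at 17) — 5 left.
Clinic B second at 15: only 5 left, fill 5.
Total = 21×45 + 18×50 + 17×10 + 15×5 = 2090.

2090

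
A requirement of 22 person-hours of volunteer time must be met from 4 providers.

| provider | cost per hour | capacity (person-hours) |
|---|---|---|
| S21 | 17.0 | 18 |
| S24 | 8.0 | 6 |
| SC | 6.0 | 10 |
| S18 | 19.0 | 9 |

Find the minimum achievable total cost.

210

Cheapest first:
SC (6.0): use full 10 — 12 person-hours to go.
S24 (8.0): use full 6 — 6 person-hours to go.
Take 6 from S21 at 17.0 to finish.
S18: unused.
Cost = 10×6.0 + 6×8.0 + 6×17.0 = 210.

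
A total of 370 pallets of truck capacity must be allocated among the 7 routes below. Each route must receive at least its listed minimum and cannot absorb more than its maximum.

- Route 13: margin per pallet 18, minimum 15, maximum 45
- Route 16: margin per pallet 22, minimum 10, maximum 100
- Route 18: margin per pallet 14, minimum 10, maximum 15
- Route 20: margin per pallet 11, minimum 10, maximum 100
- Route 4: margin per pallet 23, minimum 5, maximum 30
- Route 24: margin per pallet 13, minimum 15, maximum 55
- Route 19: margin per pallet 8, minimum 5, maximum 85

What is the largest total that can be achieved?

5925

Meeting every minimum uses 15+10+10+10+5+15+5 = 70 pallets, leaving 300.
Highest margin per pallet first: Route 4 23 > Route 16 22 > Route 13 18 > Route 18 14 > Route 24 13 > Route 20 11 > Route 19 8.
Give Route 4 25 more to hit its cap of 30 ; 275 left.
Give Route 16 90 more to hit its cap of 100 ; 185 left.
Give Route 13 30 more to hit its cap of 45 ; 155 left.
Route 18 takes 5 more to reach its cap of 15 ; 150 left.
Route 24: +40 to 55 (cap) ; 110 left.
Give Route 20 90 more to hit its cap of 100 ; 20 left.
Route 19 has room for 80 more but only 20 remain, so it gets 25.
Total = 18×45 + 22×100 + 14×15 + 11×100 + 23×30 + 13×55 + 8×25 = 5925.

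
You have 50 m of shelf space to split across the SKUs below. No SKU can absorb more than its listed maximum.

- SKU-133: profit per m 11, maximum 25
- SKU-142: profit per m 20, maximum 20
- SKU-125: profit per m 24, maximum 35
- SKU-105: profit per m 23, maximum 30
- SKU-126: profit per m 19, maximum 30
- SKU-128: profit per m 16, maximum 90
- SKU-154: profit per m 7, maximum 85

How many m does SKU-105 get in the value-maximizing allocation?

Rank by profit per m: SKU-125 24 > SKU-105 23 > SKU-142 20 > SKU-126 19 > SKU-128 16 > SKU-133 11 > SKU-154 7.
SKU-125 takes 35 to reach its cap of 35 ; 15 left.
SKU-105 has room for 30 but only 15 remain, so it gets 15.

15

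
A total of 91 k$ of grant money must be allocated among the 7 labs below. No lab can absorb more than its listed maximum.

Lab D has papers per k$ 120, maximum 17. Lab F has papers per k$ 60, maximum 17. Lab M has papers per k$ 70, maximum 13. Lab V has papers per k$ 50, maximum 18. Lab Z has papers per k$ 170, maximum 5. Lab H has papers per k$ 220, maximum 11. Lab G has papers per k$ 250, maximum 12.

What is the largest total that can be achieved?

Rank by papers per k$: Lab G 250 > Lab H 220 > Lab Z 170 > Lab D 120 > Lab M 70 > Lab F 60 > Lab V 50.
Lab G: +12 to 12 (cap) → 79 left.
Give Lab H 11 to hit its cap of 11 → 68 left.
Lab Z: +5 to 5 (cap) → 63 left.
Lab D: +17 to 17 (cap) → 46 left.
Give Lab M 13 to hit its cap of 13 → 33 left.
Lab F takes 17 to reach its cap of 17 → 16 left.
Lab V has room for 18 but only 16 remain, so it gets 16.
Total = 120×17 + 60×17 + 70×13 + 50×16 + 170×5 + 220×11 + 250×12 = 11040.

11040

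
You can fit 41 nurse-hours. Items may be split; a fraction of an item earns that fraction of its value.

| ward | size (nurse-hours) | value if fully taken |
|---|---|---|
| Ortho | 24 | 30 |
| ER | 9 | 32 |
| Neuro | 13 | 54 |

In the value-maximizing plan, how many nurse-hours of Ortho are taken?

19

Best value per unit of size first: Neuro 54/13≈4.15, ER 32/9≈3.56, Ortho 30/24≈1.25.
Neuro: take in full, 13 nurse-hours for value 54 → 28 left.
All 9 nurse-hours of ER fit (value 32) → 19 remain.
Only 19 nurse-hours remain; take 19/24 of Ortho for value 30×19/24 = 23.75.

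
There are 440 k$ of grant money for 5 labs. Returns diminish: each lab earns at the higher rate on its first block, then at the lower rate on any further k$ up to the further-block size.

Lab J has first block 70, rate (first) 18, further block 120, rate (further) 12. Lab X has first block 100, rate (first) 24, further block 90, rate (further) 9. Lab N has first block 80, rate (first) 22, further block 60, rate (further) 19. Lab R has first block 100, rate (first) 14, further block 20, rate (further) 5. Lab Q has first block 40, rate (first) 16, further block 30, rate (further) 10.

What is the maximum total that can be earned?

8460

Rank every tier by rate: Lab X/tier1 24 > Lab N/tier1 22 > Lab N/tier2 19 > Lab J/tier1 18 > Lab Q/tier1 16 > Lab R/tier1 14 > Lab J/tier2 12 > Lab Q/tier2 10 > Lab X/tier2 9 > Lab R/tier2 5.
Lab X tier1 at 24: fill all 100 → 340 left.
Lab N tier1 at 22: fill all 80 → 260 left.
Lab N tier2 at 19: fill all 60 → 200 left.
Fill Lab J tier1 block (70 at 18) → 130 left.
Lab Q tier1 at 16: fill all 40 → 90 left.
Lab R tier1 at 14: only 90 left, fill 90.
Total = 24×100 + 22×80 + 19×60 + 18×70 + 16×40 + 14×90 = 8460.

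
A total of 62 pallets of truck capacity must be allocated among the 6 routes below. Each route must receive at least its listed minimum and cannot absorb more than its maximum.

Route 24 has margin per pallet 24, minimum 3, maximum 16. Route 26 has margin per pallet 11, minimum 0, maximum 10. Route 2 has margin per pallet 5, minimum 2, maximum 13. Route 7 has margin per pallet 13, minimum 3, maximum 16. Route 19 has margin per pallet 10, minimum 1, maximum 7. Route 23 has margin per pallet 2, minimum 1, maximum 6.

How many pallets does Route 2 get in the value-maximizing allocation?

12

Meeting every minimum uses 3+0+2+3+1+1 = 10 pallets, leaving 52.
Highest margin per pallet first: Route 24 24 > Route 7 13 > Route 26 11 > Route 19 10 > Route 2 5 > Route 23 2.
Route 24 takes 13 more to reach its cap of 16 → 39 left.
Route 7: +13 to 16 (cap) → 26 left.
Route 26: +10 to 10 (cap) → 16 left.
Give Route 19 6 more to hit its cap of 7 → 10 left.
Only 10 left; Route 2 takes them to reach 12.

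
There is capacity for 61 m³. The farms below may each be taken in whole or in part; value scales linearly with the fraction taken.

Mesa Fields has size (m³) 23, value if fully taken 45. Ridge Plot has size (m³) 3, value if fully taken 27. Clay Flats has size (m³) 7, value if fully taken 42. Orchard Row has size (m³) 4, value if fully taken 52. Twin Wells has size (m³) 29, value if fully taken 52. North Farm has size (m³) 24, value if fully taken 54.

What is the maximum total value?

Rank by value-to-size ratio: Orchard Row 52/4≈13, Ridge Plot 27/3≈9, Clay Flats 42/7≈6, North Farm 54/24≈2.25, Mesa Fields 45/23≈1.96, Twin Wells 52/29≈1.79.
Orchard Row: take in full, 4 m³ for value 52 → 57 left.
Ridge Plot: take in full, 3 m³ for value 27 → 54 left.
Take all of Clay Flats (7 m³, value 42) → 47 m³ left.
All 24 m³ of North Farm fit (value 54) → 23 remain.
All 23 m³ of Mesa Fields fit (value 45) → 0 remain.
Total value = 220.

220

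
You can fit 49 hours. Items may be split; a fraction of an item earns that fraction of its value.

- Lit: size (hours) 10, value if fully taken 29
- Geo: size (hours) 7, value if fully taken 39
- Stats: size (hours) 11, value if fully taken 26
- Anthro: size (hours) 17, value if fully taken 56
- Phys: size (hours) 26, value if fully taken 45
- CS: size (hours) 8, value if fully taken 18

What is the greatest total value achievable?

Sort by value density: Geo 39/7≈5.57, Anthro 56/17≈3.29, Lit 29/10≈2.9, Stats 26/11≈2.36, CS 18/8≈2.25, Phys 45/26≈1.73.
Take all of Geo (7 hours, value 39) ; 42 hours left.
Take all of Anthro (17 hours, value 56) ; 25 hours left.
Take all of Lit (10 hours, value 29) ; 15 hours left.
Take all of Stats (11 hours, value 26) ; 4 hours left.
4 hours left: a 4/8 share of CS gives 18×4/8 = 9.
Total value = 159.

159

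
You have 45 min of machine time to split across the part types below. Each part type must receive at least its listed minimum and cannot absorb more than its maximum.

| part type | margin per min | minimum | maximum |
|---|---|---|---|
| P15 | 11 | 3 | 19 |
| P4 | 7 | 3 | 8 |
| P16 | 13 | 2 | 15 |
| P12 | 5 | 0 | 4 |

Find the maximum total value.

Meeting every minimum uses 3+3+2+0 = 8 min, leaving 37.
Order the part types by margin per min: P16 13 > P15 11 > P4 7 > P12 5.
P16: +13 to 15 (cap) ; 24 left.
P15: +16 to 19 (cap) ; 8 left.
Give P4 5 more to hit its cap of 8 ; 3 left.
P12: +3 (room for 4) → 3. Pool exhausted.
Total = 11×19 + 7×8 + 13×15 + 5×3 = 475.

475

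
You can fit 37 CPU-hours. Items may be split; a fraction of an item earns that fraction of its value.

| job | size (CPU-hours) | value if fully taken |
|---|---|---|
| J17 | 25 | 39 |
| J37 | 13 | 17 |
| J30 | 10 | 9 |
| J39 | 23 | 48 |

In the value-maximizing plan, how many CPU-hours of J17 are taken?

14

Sort by value density: J39 48/23≈2.09, J17 39/25≈1.56, J37 17/13≈1.31, J30 9/10≈0.9.
Take all of J39 (23 CPU-hours, value 48) → 14 CPU-hours left.
Fill the last 14 CPU-hours with part of J17: 14/25 of it earns 21.84.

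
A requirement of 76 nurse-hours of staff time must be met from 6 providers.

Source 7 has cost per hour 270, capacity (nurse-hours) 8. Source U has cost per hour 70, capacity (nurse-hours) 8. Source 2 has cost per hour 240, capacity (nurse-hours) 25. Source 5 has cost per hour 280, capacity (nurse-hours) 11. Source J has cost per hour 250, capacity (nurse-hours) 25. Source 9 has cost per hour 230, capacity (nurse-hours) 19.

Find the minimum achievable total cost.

16930

Fill from the cheapest provider first.
Source U at 70: take all 8 nurse-hours → 68 still needed.
Source 9 (230): use full 19 → 49 nurse-hours to go.
Take 25 from Source 2 at 240 → need 24 more.
Source J (250): take the remaining 24 → done.
Source 7, Source 5: unused.
Cost = 8×70 + 19×230 + 25×240 + 24×250 = 16930.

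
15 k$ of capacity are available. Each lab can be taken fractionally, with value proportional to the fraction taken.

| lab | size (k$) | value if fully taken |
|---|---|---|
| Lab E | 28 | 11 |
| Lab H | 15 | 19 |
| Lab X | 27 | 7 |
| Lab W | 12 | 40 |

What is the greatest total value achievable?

Rank by value-to-size ratio: Lab W 40/12≈3.33, Lab H 19/15≈1.27, Lab E 11/28≈0.393, Lab X 7/27≈0.259.
Lab W: take in full, 12 k$ for value 40 → 3 left.
Fill the last 3 k$ with part of Lab H: 3/15 of it earns 3.8.
Total value = 43.8.

43.8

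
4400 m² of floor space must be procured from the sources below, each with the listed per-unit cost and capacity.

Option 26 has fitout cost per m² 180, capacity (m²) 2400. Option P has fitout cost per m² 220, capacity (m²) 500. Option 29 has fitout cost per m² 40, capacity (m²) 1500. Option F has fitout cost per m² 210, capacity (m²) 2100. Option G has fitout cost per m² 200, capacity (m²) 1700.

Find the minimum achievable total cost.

592000

Fill from the cheapest source first.
Option 29 (40): use full 1500 ; 2900 m² to go.
Take 2400 from Option 26 at 180 ; need 500 more.
Option G (200): take the remaining 500 ; done.
Option F, Option P: unused.
Cost = 1500×40 + 2400×180 + 500×200 = 592000.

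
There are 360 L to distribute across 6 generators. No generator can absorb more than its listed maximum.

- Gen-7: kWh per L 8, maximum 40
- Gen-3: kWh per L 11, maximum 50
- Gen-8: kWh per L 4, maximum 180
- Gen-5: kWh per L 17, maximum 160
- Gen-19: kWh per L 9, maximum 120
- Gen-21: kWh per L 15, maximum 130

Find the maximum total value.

5400

Order the generators by kWh per L: Gen-5 17 > Gen-21 15 > Gen-3 11 > Gen-19 9 > Gen-7 8 > Gen-8 4.
Give Gen-5 160 to hit its cap of 160 → 200 left.
Gen-21 takes 130 to reach its cap of 130 → 70 left.
Gen-3: +50 to 50 (cap) → 20 left.
Gen-19 has room for 120 but only 20 remain, so it gets 20.
Total = 11×50 + 17×160 + 9×20 + 15×130 = 5400.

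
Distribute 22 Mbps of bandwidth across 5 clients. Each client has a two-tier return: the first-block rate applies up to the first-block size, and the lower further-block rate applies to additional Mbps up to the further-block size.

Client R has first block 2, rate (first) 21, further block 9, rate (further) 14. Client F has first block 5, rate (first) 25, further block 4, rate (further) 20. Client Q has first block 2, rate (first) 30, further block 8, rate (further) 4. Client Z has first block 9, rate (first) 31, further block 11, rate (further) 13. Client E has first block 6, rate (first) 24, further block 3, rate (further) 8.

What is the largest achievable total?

Rank every tier by rate: Client Z/first 31 > Client Q/first 30 > Client F/first 25 > Client E/first 24 > Client R/first 21 > Client F/second 20 > Client R/second 14 > Client Z/second 13 > Client E/second 8 > Client Q/second 4.
Fill Client Z first block (9 at 31) — 13 left.
Client Q/first (30): +2 — 11 left.
Client F/first (25): +5 — 6 left.
Client E/first (24): +6 — 0 left.
Total = 31×9 + 30×2 + 25×5 + 24×6 = 608.

608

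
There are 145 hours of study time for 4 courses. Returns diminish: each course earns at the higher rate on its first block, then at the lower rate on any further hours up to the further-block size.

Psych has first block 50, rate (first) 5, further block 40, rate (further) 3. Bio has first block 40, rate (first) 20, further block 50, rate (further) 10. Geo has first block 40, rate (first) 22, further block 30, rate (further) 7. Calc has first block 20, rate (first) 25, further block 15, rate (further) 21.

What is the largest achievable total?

Treat each block as its own option and order by rate: Calc/T1 25 > Geo/T1 22 > Calc/T2 21 > Bio/T1 20 > Bio/T2 10 > Geo/T2 7 > Psych/T1 5 > Psych/T2 3.
Fill Calc T1 block (20 at 25) ; 125 left.
Geo/T1 (22): +40 ; 85 left.
Calc/T2 (21): +15 ; 70 left.
Bio/T1 (20): +40 ; 30 left.
30 remain; put them into Bio T2 at 10.
Total = 25×20 + 22×40 + 21×15 + 20×40 + 10×30 = 2795.

2795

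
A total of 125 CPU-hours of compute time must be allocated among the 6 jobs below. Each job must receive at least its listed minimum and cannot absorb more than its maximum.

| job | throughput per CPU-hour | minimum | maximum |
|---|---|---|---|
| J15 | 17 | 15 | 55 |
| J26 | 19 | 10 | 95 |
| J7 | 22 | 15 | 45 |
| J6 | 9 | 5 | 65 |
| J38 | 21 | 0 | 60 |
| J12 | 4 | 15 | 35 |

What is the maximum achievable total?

Meeting every minimum uses 15+10+15+5+0+15 = 60 CPU-hours, leaving 65.
Highest throughput per CPU-hour first: J7 22 > J38 21 > J26 19 > J15 17 > J6 9 > J12 4.
Give J7 30 more to hit its cap of 45 — 35 left.
J38 has room for 60 more but only 35 remain, so it gets 35.
Total = 17×15 + 19×10 + 22×45 + 9×5 + 21×35 + 4×15 = 2275.

2275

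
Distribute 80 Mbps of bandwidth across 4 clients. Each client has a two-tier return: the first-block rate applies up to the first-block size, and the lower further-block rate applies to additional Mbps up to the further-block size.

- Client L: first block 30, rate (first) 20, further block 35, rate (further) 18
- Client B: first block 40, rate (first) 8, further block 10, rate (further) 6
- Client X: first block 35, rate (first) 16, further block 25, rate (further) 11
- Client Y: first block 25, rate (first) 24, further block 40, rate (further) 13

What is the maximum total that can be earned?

Treat each block as its own option and order by rate: Client Y/tier1 24 > Client L/tier1 20 > Client L/tier2 18 > Client X/tier1 16 > Client Y/tier2 13 > Client X/tier2 11 > Client B/tier1 8 > Client B/tier2 6.
Client Y tier1 at 24: fill all 25 → 55 left.
Client L tier1 at 20: fill all 30 → 25 left.
Client L tier2 at 18: only 25 left, fill 25.
Total = 24×25 + 20×30 + 18×25 = 1650.

1650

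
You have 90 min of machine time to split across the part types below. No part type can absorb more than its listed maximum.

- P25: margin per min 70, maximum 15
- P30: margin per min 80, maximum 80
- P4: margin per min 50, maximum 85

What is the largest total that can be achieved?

Rank by margin per min: P30 80 > P25 70 > P4 50.
P30 takes 80 to reach its cap of 80 → 10 left.
Only 10 left; P25 takes them to reach 10.
Total = 70×10 + 80×80 = 7100.

7100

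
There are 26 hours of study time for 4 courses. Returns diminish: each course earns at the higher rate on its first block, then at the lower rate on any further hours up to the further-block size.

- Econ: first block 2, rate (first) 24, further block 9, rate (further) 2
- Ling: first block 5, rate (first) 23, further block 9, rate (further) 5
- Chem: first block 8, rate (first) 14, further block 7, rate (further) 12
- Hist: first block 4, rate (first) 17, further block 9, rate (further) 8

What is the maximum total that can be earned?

427

Treat each block as its own option and order by rate: Econ/first 24 > Ling/first 23 > Hist/first 17 > Chem/first 14 > Chem/second 12 > Hist/second 8 > Ling/second 5 > Econ/second 2.
Econ/first (24): +2 → 24 left.
Ling first at 23: fill all 5 → 19 left.
Hist/first (17): +4 → 15 left.
Fill Chem first block (8 at 14) → 7 left.
Fill Chem second block (7 at 12) → 0 left.
Total = 24×2 + 23×5 + 17×4 + 14×8 + 12×7 = 427.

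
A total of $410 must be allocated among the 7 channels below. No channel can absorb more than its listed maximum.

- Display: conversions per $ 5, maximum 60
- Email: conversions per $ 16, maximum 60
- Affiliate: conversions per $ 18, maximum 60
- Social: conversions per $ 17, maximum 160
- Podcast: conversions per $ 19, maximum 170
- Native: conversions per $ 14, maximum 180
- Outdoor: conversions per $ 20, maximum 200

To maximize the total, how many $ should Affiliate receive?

Order the channels by conversions per $: Outdoor 20 > Podcast 19 > Affiliate 18 > Social 17 > Email 16 > Native 14 > Display 5.
Outdoor takes 200 to reach its cap of 200 — 210 left.
Podcast: +170 to 170 (cap) — 40 left.
Affiliate: +40 (room for 60) → 40. Pool exhausted.

40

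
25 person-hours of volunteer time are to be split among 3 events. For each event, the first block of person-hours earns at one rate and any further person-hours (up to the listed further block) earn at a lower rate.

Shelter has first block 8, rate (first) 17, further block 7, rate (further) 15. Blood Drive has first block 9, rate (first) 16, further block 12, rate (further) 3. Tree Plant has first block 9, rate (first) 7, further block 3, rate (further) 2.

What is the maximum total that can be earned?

Order all 6 blocks by rate: Shelter/first 17 > Blood Drive/first 16 > Shelter/second 15 > Tree Plant/first 7 > Blood Drive/second 3 > Tree Plant/second 2.
Shelter first at 17: fill all 8 ; 17 left.
Fill Blood Drive first block (9 at 16) ; 8 left.
Shelter second at 15: fill all 7 ; 1 left.
Tree Plant first at 7: only 1 left, fill 1.
Total = 17×8 + 16×9 + 15×7 + 7×1 = 392.

392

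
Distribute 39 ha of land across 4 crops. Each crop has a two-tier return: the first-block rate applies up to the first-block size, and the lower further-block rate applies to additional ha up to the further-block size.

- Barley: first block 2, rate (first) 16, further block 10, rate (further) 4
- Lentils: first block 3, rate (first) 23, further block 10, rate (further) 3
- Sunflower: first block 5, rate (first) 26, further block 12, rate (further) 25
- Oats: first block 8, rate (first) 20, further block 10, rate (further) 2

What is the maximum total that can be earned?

Treat each block as its own option and order by rate: Sunflower/T1 26 > Sunflower/T2 25 > Lentils/T1 23 > Oats/T1 20 > Barley/T1 16 > Barley/T2 4 > Lentils/T2 3 > Oats/T2 2.
Fill Sunflower T1 block (5 at 26) ; 34 left.
Fill Sunflower T2 block (12 at 25) ; 22 left.
Lentils/T1 (23): +3 ; 19 left.
Oats T1 at 20: fill all 8 ; 11 left.
Fill Barley T1 block (2 at 16) ; 9 left.
9 remain; put them into Barley T2 at 4.
Total = 26×5 + 25×12 + 23×3 + 20×8 + 16×2 + 4×9 = 727.

727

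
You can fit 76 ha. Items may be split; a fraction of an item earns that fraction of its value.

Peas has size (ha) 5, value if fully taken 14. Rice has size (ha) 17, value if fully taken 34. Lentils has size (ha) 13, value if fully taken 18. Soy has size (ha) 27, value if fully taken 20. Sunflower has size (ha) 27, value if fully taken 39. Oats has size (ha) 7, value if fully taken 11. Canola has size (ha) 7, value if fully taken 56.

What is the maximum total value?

172

Best value per unit of size first: Canola 56/7≈8, Peas 14/5≈2.8, Rice 34/17≈2, Oats 11/7≈1.57, Sunflower 39/27≈1.44, Lentils 18/13≈1.38, Soy 20/27≈0.741.
Take all of Canola (7 ha, value 56) → 69 ha left.
Take all of Peas (5 ha, value 14) → 64 ha left.
Rice: take in full, 17 ha for value 34 → 47 left.
Take all of Oats (7 ha, value 11) → 40 ha left.
Sunflower: take in full, 27 ha for value 39 → 13 left.
Lentils: take in full, 13 ha for value 18 → 0 left.
Total value = 172.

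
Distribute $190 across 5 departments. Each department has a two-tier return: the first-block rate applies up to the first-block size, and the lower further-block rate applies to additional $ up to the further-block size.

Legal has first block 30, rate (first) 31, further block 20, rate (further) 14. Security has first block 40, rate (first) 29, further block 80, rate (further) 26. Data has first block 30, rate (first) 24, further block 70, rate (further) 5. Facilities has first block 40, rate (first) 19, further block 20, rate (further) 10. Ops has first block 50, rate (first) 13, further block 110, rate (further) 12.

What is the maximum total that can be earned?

Order all 10 blocks by rate: Legal/T1 31 > Security/T1 29 > Security/T2 26 > Data/T1 24 > Facilities/T1 19 > Legal/T2 14 > Ops/T1 13 > Ops/T2 12 > Facilities/T2 10 > Data/T2 5.
Legal/T1 (31): +30 → 160 left.
Fill Security T1 block (40 at 29) → 120 left.
Security T2 at 26: fill all 80 → 40 left.
Data T1 at 24: fill all 30 → 10 left.
Facilities/T1: +10 of 40 at 19; pool empty.
Total = 31×30 + 29×40 + 26×80 + 24×30 + 19×10 = 5080.

5080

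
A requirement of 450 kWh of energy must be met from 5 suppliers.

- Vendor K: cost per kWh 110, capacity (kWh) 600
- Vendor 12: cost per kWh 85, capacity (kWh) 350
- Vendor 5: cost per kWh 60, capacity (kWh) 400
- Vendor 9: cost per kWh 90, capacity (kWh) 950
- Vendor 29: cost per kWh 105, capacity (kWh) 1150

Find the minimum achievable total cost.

Use suppliers in increasing cost order.
Vendor 5 (60): use full 400 — 50 kWh to go.
Vendor 12 (85): take the remaining 50 — done.
Vendor 9, Vendor 29, Vendor K: unused.
Cost = 400×60 + 50×85 = 28250.

28250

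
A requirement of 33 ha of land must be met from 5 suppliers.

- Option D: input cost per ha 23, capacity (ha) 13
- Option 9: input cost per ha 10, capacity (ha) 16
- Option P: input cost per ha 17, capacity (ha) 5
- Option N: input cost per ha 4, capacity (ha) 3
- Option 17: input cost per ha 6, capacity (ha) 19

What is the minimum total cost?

236

Cheapest first:
Take 3 from Option N at 4 — need 30 more.
Option 17 at 6: take all 19 ha — 11 still needed.
Option 9 at 10: take 11 of its 16 — requirement met.
Option P, Option D: unused.
Cost = 3×4 + 19×6 + 11×10 = 236.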